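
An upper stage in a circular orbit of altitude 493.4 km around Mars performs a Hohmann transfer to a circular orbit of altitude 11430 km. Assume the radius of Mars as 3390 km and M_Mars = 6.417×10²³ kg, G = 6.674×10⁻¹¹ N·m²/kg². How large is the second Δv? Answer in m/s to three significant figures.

Δv ≈ 604 m/s

μ = GM = 6.674×10⁻¹¹ × 6.417×10²³ = 4.283×10¹³ m³/s².
r₁ = 3390 + 493.4 = 3883.4 km = 3.8834×10⁶ m.
r₂ = 3390 + 11430 = 14820 km = 1.4820×10⁷ m.
Transfer ellipse a_t = (r₁ + r₂)/2 = 9.352×10⁶ m.
At r₁: circular v_c1 = √(μ/r₁) = 3321 m/s; transfer-periapsis v_p = √[μ(2/r₁ − 1/a_t)] = 4181 m/s.
At r₂: circular v_c2 = √(μ/r₂) = 1700 m/s; transfer-apoapsis v_a = √[μ(2/r₂ − 1/a_t)] = 1095 m/s.
Δv₂ = v_c2 − v_a = 604.5 m/s.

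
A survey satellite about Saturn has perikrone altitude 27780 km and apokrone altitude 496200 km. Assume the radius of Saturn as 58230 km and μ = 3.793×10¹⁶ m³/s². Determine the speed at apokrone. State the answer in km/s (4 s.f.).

v ≈ 4.287 km/s

r_p = 58230 + 27780 = 86010 km = 8.6010×10⁷ m.
r_a = 58230 + 496200 = 554430 km = 5.5443×10⁸ m.
Semi-major axis a = (r_p + r_a)/2 = 3.2022×10⁵ km = 3.202×10⁸ m.
Vis-viva: v² = μ(2/r − 1/a) = 3.793×10¹⁶ × (3.607×10⁻⁹ − 3.123×10⁻⁹) = 1.838×10⁷ m²/s².
v = 4287 m/s = 4.287 km/s.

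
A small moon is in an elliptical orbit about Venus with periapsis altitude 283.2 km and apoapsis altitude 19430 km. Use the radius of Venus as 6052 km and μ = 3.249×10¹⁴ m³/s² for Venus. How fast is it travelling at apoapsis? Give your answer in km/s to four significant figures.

v ≈ 2.253 km/s

r_p = 6052 + 283.2 = 6335.2 km = 6.3352×10⁶ m.
r_a = 6052 + 19430 = 25482 km = 2.5482×10⁷ m.
Semi-major axis a = (r_p + r_a)/2 = 15909 km = 1.591×10⁷ m.
Vis-viva: v² = μ(2/r − 1/a) = 3.249×10¹⁴ × (7.849×10⁻⁸ − 6.286×10⁻⁸) = 5.077×10⁶ m²/s².
v = 2253 m/s = 2.253 km/s.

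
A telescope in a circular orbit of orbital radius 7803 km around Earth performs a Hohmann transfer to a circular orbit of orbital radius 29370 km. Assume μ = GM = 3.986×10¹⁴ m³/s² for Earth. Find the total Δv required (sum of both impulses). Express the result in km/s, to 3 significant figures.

Δv_total ≈ 3.13 km/s

r₁ = 7803 km = 7.803×10⁶ m.
r₂ = 29370 km = 2.937×10⁷ m.
Transfer ellipse a_t = (r₁ + r₂)/2 = 1.859×10⁷ m.
At r₁: circular v_c1 = √(μ/r₁) = 7147 m/s; transfer-perigee v_p = √[μ(2/r₁ − 1/a_t)] = 8984 m/s.
Δv₁ = v_p − v_c1 = 1837 m/s.
At r₂: circular v_c2 = √(μ/r₂) = 3684 m/s; transfer-apogee v_a = √[μ(2/r₂ − 1/a_t)] = 2387 m/s.
Δv₂ = v_c2 − v_a = 1297 m/s.
Total Δv = Δv₁ + Δv₂ = 3134 m/s = 3.134 km/s.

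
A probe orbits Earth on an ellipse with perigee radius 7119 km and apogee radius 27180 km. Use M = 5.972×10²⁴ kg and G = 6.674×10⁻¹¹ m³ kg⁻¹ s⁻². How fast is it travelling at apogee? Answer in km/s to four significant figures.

v ≈ 2.467 km/s

μ = GM = 6.674×10⁻¹¹ × 5.972×10²⁴ = 3.986×10¹⁴ m³/s².
Semi-major axis a = (r_p + r_a)/2 = 17150 km = 1.715×10⁷ m.
Vis-viva: v² = μ(2/r − 1/a) = 3.986×10¹⁴ × (7.358×10⁻⁸ − 5.831×10⁻⁸) = 6.087×10⁶ m²/s².
v = 2467 m/s = 2.467 km/s.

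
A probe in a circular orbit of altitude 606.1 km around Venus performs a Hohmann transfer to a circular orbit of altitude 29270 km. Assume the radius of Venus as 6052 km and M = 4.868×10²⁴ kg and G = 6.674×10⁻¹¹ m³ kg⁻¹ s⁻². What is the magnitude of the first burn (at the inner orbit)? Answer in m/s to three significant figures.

Δv ≈ 2080 m/s

μ = GM = 6.674×10⁻¹¹ × 4.868×10²⁴ = 3.249×10¹⁴ m³/s².
r₁ = 6052 + 606.1 = 6658.1 km = 6.6581×10⁶ m.
r₂ = 6052 + 29270 = 35322 km = 3.5322×10⁷ m.
Transfer ellipse a_t = (r₁ + r₂)/2 = 2.099×10⁷ m.
At r₁: circular v_c1 = √(μ/r₁) = 6985 m/s; transfer-periapsis v_p = √[μ(2/r₁ − 1/a_t)] = 9062 m/s.
Δv₁ = v_p − v_c1 = 2076 m/s.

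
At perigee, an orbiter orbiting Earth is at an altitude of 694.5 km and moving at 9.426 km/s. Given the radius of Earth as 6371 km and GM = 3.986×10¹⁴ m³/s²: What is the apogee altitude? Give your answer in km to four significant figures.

r_p = 6371 + 694.5 = 7065.5 km = 7.066×10⁶ m.
Specific energy ε = v²/2 − μ/r = -1.199×10⁷ J/kg, so a = −μ/(2ε) = 1.662×10⁷ m.
The apsides satisfy r_p + r_a = 2a, so the apogee radius is 2a − r_p = 2.618×10⁷ m = 26178 km.
Apogee altitude = 26178 − 6371 = 19807 km.

apogee altitude ≈ 19810 km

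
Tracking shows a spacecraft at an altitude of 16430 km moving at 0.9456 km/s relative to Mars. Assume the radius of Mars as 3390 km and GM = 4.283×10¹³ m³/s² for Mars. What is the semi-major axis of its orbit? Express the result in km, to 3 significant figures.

r = 3390 + 16430 = 19820 km = 1.982×10⁷ m.
Specific orbital energy ε = v²/2 − μ/r = (945.6)²/2 − 4.283×10¹³/1.982×10⁷ = -1.714×10⁶ J/kg.
Since ε = −μ/(2a), a = −μ/(2ε) = 1.250×10⁷ m = 12495 km.

a ≈ 12500 km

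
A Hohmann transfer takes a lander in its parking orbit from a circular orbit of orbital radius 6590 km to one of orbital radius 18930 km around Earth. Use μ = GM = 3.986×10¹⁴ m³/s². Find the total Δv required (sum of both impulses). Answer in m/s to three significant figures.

r₁ = 6590 km = 6.590×10⁶ m.
r₂ = 18930 km = 1.893×10⁷ m.
Transfer ellipse a_t = (r₁ + r₂)/2 = 1.276×10⁷ m.
At r₁: circular v_c1 = √(μ/r₁) = 7777 m/s; transfer-perigee v_p = √[μ(2/r₁ − 1/a_t)] = 9473 m/s.
Δv₁ = v_p − v_c1 = 1695 m/s.
At r₂: circular v_c2 = √(μ/r₂) = 4589 m/s; transfer-apogee v_a = √[μ(2/r₂ − 1/a_t)] = 3298 m/s.
Δv₂ = v_c2 − v_a = 1291 m/s.
Total Δv = Δv₁ + Δv₂ = 2987 m/s.

Δv_total ≈ 2990 m/s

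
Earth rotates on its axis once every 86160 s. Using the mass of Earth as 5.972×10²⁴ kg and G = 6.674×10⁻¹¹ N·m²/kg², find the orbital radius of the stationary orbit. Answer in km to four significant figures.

μ = GM = 6.674×10⁻¹¹ × 5.972×10²⁴ = 3.986×10¹⁴ m³/s².
A synchronous orbit has period T, so by Kepler's third law a = (μT²/4π²)^(1/3).
μT²/4π² = 3.986×10¹⁴ × (8.616×10⁴)² / 39.48 = 7.495×10²² m³.
a = 4.216×10⁷ m = 42162 km.

r_sync ≈ 42160 km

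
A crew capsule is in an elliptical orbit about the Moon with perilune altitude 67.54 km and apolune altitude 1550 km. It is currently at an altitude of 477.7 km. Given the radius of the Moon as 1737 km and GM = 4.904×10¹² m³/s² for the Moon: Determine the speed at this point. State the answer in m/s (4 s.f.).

r_p = 1737 + 67.54 = 1804.5 km = 1.8045×10⁶ m.
r_a = 1737 + 1550 = 3287.0 km = 3.2870×10⁶ m.
r = 1737 + 477.7 = 2214.7 km = 2.215×10⁶ m.
Semi-major axis a = (r_p + r_a)/2 = 2545.8 km = 2.546×10⁶ m.
Vis-viva: v² = μ(2/r − 1/a) = 4.904×10¹² × (9.031×10⁻⁷ − 3.928×10⁻⁷) = 2.502×10⁶ m²/s².
v = 1582 m/s.

v ≈ 1582 m/s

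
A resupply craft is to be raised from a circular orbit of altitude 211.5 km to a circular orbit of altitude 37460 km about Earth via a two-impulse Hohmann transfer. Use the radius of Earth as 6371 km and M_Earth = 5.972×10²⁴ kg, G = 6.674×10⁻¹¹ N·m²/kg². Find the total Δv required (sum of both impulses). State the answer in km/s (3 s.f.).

μ = GM = 6.674×10⁻¹¹ × 5.972×10²⁴ = 3.986×10¹⁴ m³/s².
r₁ = 6371 + 211.5 = 6582.5 km = 6.5825×10⁶ m.
r₂ = 6371 + 37460 = 43831 km = 4.3831×10⁷ m.
Transfer ellipse a_t = (r₁ + r₂)/2 = 2.521×10⁷ m.
At r₁: circular v_c1 = √(μ/r₁) = 7781 m/s; transfer-perigee v_p = √[μ(2/r₁ − 1/a_t)] = 10260 m/s.
Δv₁ = v_p − v_c1 = 2480 m/s.
At r₂: circular v_c2 = √(μ/r₂) = 3016 m/s; transfer-apogee v_a = √[μ(2/r₂ − 1/a_t)] = 1541 m/s.
Δv₂ = v_c2 − v_a = 1475 m/s.
Total Δv = Δv₁ + Δv₂ = 3954 m/s = 3.954 km/s.

Δv_total ≈ 3.95 km/s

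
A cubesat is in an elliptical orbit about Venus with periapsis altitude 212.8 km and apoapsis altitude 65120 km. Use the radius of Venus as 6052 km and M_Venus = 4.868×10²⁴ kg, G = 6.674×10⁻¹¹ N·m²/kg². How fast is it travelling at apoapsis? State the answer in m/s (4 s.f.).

μ = GM = 6.674×10⁻¹¹ × 4.868×10²⁴ = 3.249×10¹⁴ m³/s².
r_p = 6052 + 212.8 = 6264.8 km = 6.2648×10⁶ m.
r_a = 6052 + 65120 = 71172 km = 7.1172×10⁷ m.
Semi-major axis a = (r_p + r_a)/2 = 38718 km = 3.872×10⁷ m.
Vis-viva: v² = μ(2/r − 1/a) = 3.249×10¹⁴ × (2.810×10⁻⁸ − 2.583×10⁻⁸) = 7.386×10⁵ m²/s².
v = 859.4 m/s.

v ≈ 859.4 m/s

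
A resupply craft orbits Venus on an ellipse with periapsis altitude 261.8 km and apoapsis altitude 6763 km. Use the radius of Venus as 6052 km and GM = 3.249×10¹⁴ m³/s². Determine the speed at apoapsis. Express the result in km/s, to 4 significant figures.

r_p = 6052 + 261.8 = 6313.8 km = 6.3138×10⁶ m.
r_a = 6052 + 6763 = 12815 km = 1.2815×10⁷ m.
Semi-major axis a = (r_p + r_a)/2 = 9564.4 km = 9.564×10⁶ m.
Vis-viva: v² = μ(2/r − 1/a) = 3.249×10¹⁴ × (1.561×10⁻⁷ − 1.046×10⁻⁷) = 1.674×10⁷ m²/s².
v = 4091 m/s = 4.091 km/s.

v ≈ 4.091 km/s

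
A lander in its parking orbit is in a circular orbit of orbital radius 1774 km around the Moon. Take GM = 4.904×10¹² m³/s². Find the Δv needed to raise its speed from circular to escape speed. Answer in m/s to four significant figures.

Δv ≈ 688.7 m/s

r = 1774 km = 1.774×10⁶ m.
Circular speed v_c = √(μ/r) = 1663 m/s.
Escape speed v_esc = √(2μ/r) = √2 × v_c = 2351 m/s.
Δv = v_esc − v_c = 688.7 m/s.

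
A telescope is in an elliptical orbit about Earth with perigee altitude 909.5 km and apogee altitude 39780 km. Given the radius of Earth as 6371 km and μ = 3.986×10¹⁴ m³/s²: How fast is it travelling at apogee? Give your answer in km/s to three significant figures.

r_p = 6371 + 909.5 = 7280.5 km = 7.2805×10⁶ m.
r_a = 6371 + 39780 = 46151 km = 4.6151×10⁷ m.
Semi-major axis a = (r_p + r_a)/2 = 26716 km = 2.672×10⁷ m.
Vis-viva: v² = μ(2/r − 1/a) = 3.986×10¹⁴ × (4.334×10⁻⁸ − 3.743×10⁻⁸) = 2.354×10⁶ m²/s².
v = 1534 m/s = 1.534 km/s.

v ≈ 1.53 km/s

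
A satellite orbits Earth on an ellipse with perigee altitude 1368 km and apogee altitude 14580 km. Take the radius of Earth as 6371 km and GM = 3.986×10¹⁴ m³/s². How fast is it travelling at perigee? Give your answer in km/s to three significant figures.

v ≈ 8.67 km/s

r_p = 6371 + 1368 = 7739.0 km = 7.7390×10⁶ m.
r_a = 6371 + 14580 = 20951 km = 2.0951×10⁷ m.
Semi-major axis a = (r_p + r_a)/2 = 14345 km = 1.434×10⁷ m.
Vis-viva: v² = μ(2/r − 1/a) = 3.986×10¹⁴ × (2.584×10⁻⁷ − 6.971×10⁻⁸) = 7.522×10⁷ m²/s².
v = 8673 m/s = 8.673 km/s.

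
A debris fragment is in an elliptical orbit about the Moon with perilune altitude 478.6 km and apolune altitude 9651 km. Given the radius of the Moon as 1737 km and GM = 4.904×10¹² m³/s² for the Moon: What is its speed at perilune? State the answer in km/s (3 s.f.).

v ≈ 1.93 km/s

r_p = 1737 + 478.6 = 2215.6 km = 2.2156×10⁶ m.
r_a = 1737 + 9651 = 11388 km = 1.1388×10⁷ m.
Semi-major axis a = (r_p + r_a)/2 = 6801.8 km = 6.802×10⁶ m.
Vis-viva: v² = μ(2/r − 1/a) = 4.904×10¹² × (9.027×10⁻⁷ − 1.470×10⁻⁷) = 3.706×10⁶ m²/s².
v = 1925 m/s = 1.925 km/s.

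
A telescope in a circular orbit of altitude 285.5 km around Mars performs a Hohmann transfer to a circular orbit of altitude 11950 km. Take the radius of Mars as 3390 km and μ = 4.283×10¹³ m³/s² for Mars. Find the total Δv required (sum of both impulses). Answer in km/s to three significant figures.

r₁ = 3390 + 285.5 = 3675.5 km = 3.6755×10⁶ m.
r₂ = 3390 + 11950 = 15340 km = 1.5340×10⁷ m.
Transfer ellipse a_t = (r₁ + r₂)/2 = 9.508×10⁶ m.
At r₁: circular v_c1 = √(μ/r₁) = 3414 m/s; transfer-periapsis v_p = √[μ(2/r₁ − 1/a_t)] = 4336 m/s.
Δv₁ = v_p − v_c1 = 922.4 m/s.
At r₂: circular v_c2 = √(μ/r₂) = 1671 m/s; transfer-apoapsis v_a = √[μ(2/r₂ − 1/a_t)] = 1039 m/s.
Δv₂ = v_c2 − v_a = 632.0 m/s.
Total Δv = Δv₁ + Δv₂ = 1554 m/s = 1.554 km/s.

Δv_total ≈ 1.55 km/s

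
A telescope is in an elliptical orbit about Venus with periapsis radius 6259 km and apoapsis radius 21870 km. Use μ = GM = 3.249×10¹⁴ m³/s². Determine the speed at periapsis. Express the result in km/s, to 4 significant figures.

v ≈ 8.984 km/s

Semi-major axis a = (r_p + r_a)/2 = 14064 km = 1.406×10⁷ m.
Vis-viva: v² = μ(2/r − 1/a) = 3.249×10¹⁴ × (3.195×10⁻⁷ − 7.110×10⁻⁸) = 8.072×10⁷ m²/s².
v = 8984 m/s = 8.984 km/s.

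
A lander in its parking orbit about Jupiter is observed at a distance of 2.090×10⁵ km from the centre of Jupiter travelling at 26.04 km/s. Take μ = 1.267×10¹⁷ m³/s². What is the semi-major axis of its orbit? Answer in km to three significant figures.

a ≈ 2.37×10⁵ km

r = 2.090×10⁸ m.
Specific orbital energy ε = v²/2 − μ/r = (26040)²/2 − 1.267×10¹⁷/2.090×10⁸ = -2.672×10⁸ J/kg.
Since ε = −μ/(2a), a = −μ/(2ε) = 2.371×10⁸ m = 2.3711×10⁵ km.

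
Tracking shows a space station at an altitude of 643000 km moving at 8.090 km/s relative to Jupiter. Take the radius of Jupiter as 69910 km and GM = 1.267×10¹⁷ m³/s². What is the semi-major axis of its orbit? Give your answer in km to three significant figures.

r = 69910 + 643000 = 7.1291×10⁵ km = 7.129×10⁸ m.
Vis-viva rearranged: 1/a = 2/r − v²/μ = 2.805×10⁻⁹ − 5.166×10⁻¹⁰ = 2.289×10⁻⁹ m⁻¹.
a = 4.369×10⁸ m = 4.3690×10⁵ km.

a ≈ 4.37×10⁵ km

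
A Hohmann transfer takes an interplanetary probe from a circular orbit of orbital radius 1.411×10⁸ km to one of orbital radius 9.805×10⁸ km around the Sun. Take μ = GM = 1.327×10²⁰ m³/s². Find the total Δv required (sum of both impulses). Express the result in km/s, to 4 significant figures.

r₁ = 1.411×10⁸ km = 1.411×10¹¹ m.
r₂ = 9.805×10⁸ km = 9.805×10¹¹ m.
Transfer ellipse a_t = (r₁ + r₂)/2 = 5.608×10¹¹ m.
At r₁: circular v_c1 = √(μ/r₁) = 30670 m/s; transfer-perihelion v_p = √[μ(2/r₁ − 1/a_t)] = 40550 m/s.
Δv₁ = v_p − v_c1 = 9883 m/s.
At r₂: circular v_c2 = √(μ/r₂) = 11630 m/s; transfer-aphelion v_a = √[μ(2/r₂ − 1/a_t)] = 5835 m/s.
Δv₂ = v_c2 − v_a = 5798 m/s.
Total Δv = Δv₁ + Δv₂ = 15680 m/s = 15.68 km/s.

Δv_total ≈ 15.68 km/s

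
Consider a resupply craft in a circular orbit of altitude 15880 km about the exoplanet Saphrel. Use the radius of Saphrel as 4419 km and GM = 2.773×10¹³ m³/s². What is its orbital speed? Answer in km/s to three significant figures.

v ≈ 1.17 km/s

r = 4419 + 15880 = 20299 km = 2.0299×10⁷ m.
For a circular orbit v = √(μ/r) = √(2.773×10¹³ / 2.030×10⁷) = √(1.366×10⁶) = 1169 m/s.
That is 1.169 km/s.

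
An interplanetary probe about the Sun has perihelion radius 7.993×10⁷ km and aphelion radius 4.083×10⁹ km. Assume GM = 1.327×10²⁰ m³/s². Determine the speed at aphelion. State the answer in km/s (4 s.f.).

v ≈ 1.117 km/s

Semi-major axis a = (r_p + r_a)/2 = 2.0815×10⁹ km = 2.081×10¹² m.
Vis-viva: v² = μ(2/r − 1/a) = 1.327×10²⁰ × (4.898×10⁻¹³ − 4.804×10⁻¹³) = 1.248×10⁶ m²/s².
v = 1117 m/s = 1.117 km/s.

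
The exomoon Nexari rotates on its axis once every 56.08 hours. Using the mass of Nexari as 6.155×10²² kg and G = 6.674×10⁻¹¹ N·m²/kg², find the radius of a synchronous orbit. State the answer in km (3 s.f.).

μ = GM = 6.674×10⁻¹¹ × 6.155×10²² = 4.108×10¹² m³/s².
T = 56.08 hours = 2.019×10⁵ s.
A synchronous orbit has period T, so by Kepler's third law a = (μT²/4π²)^(1/3).
μT²/4π² = 4.108×10¹² × (2.019×10⁵)² / 39.48 = 4.241×10²¹ m³.
a = 1.619×10⁷ m = 16187 km.

r_sync ≈ 16200 km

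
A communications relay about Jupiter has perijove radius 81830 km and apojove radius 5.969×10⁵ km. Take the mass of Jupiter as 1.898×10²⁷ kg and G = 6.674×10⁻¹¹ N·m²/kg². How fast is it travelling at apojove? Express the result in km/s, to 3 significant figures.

v ≈ 7.15 km/s

μ = GM = 6.674×10⁻¹¹ × 1.898×10²⁷ = 1.267×10¹⁷ m³/s².
Semi-major axis a = (r_p + r_a)/2 = 3.3936×10⁵ km = 3.394×10⁸ m.
Vis-viva: v² = μ(2/r − 1/a) = 1.267×10¹⁷ × (3.351×10⁻⁹ − 2.947×10⁻⁹) = 5.117×10⁷ m²/s².
v = 7153 m/s = 7.153 km/s.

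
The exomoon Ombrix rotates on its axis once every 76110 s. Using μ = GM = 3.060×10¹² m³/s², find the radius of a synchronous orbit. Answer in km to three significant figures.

r_sync ≈ 7660 km

A synchronous orbit has period T, so by Kepler's third law a = (μT²/4π²)^(1/3).
μT²/4π² = 3.060×10¹² × (7.611×10⁴)² / 39.48 = 4.490×10²⁰ m³.
a = 7.657×10⁶ m = 7657.4 km.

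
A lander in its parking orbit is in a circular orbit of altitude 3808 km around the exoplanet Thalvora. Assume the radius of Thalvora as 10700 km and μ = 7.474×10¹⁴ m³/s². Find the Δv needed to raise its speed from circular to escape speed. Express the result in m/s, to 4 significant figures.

Δv ≈ 2973 m/s

r = 10700 + 3808 = 14508 km = 1.4508×10⁷ m.
Circular speed v_c = √(μ/r) = 7177 m/s.
Escape speed v_esc = √(2μ/r) = √2 × v_c = 10150 m/s.
Δv = v_esc − v_c = 2973 m/s.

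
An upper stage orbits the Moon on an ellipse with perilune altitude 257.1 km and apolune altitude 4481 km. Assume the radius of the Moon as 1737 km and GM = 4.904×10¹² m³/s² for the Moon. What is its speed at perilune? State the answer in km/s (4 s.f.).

v ≈ 1.930 km/s

r_p = 1737 + 257.1 = 1994.1 km = 1.9941×10⁶ m.
r_a = 1737 + 4481 = 6218.0 km = 6.2180×10⁶ m.
Semi-major axis a = (r_p + r_a)/2 = 4106.1 km = 4.106×10⁶ m.
Vis-viva: v² = μ(2/r − 1/a) = 4.904×10¹² × (1.003×10⁻⁶ − 2.435×10⁻⁷) = 3.724×10⁶ m²/s².
v = 1930 m/s = 1.930 km/s.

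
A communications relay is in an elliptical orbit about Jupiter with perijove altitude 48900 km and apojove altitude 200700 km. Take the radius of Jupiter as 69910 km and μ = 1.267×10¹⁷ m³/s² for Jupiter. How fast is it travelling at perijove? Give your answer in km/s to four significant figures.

r_p = 69910 + 48900 = 118810 km = 1.1881×10⁸ m.
r_a = 69910 + 200700 = 270610 km = 2.7061×10⁸ m.
Semi-major axis a = (r_p + r_a)/2 = 1.9471×10⁵ km = 1.947×10⁸ m.
Vis-viva: v² = μ(2/r − 1/a) = 1.267×10¹⁷ × (1.683×10⁻⁸ − 5.136×10⁻⁹) = 1.482×10⁹ m²/s².
v = 38500 m/s = 38.50 km/s.

v ≈ 38.50 km/s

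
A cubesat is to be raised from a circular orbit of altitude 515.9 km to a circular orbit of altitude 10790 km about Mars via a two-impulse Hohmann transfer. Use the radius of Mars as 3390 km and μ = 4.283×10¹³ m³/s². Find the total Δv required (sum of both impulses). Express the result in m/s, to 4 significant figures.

r₁ = 3390 + 515.9 = 3905.9 km = 3.9059×10⁶ m.
r₂ = 3390 + 10790 = 14180 km = 1.4180×10⁷ m.
Transfer ellipse a_t = (r₁ + r₂)/2 = 9.043×10⁶ m.
At r₁: circular v_c1 = √(μ/r₁) = 3311 m/s; transfer-periapsis v_p = √[μ(2/r₁ − 1/a_t)] = 4147 m/s.
Δv₁ = v_p − v_c1 = 835.2 m/s.
At r₂: circular v_c2 = √(μ/r₂) = 1738 m/s; transfer-apoapsis v_a = √[μ(2/r₂ − 1/a_t)] = 1142 m/s.
Δv₂ = v_c2 − v_a = 595.7 m/s.
Total Δv = Δv₁ + Δv₂ = 1431 m/s.

Δv_total ≈ 1431 m/s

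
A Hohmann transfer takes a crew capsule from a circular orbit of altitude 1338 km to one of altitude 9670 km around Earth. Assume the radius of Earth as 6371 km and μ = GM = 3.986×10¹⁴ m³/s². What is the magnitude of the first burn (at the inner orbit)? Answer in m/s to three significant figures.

Δv ≈ 1170 m/s

r₁ = 6371 + 1338 = 7709.0 km = 7.7090×10⁶ m.
r₂ = 6371 + 9670 = 16041 km = 1.6041×10⁷ m.
Transfer ellipse a_t = (r₁ + r₂)/2 = 1.188×10⁷ m.
At r₁: circular v_c1 = √(μ/r₁) = 7191 m/s; transfer-perigee v_p = √[μ(2/r₁ − 1/a_t)] = 8357 m/s.
Δv₁ = v_p − v_c1 = 1167 m/s.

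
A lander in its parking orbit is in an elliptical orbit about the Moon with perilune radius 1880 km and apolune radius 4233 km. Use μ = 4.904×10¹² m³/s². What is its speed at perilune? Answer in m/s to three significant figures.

Semi-major axis a = (r_p + r_a)/2 = 3056.5 km = 3.056×10⁶ m.
Vis-viva: v² = μ(2/r − 1/a) = 4.904×10¹² × (1.064×10⁻⁶ − 3.272×10⁻⁷) = 3.613×10⁶ m²/s².
v = 1901 m/s.

v ≈ 1900 m/s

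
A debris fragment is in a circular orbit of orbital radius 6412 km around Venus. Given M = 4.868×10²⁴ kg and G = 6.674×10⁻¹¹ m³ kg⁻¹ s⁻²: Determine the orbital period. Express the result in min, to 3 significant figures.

μ = GM = 6.674×10⁻¹¹ × 4.868×10²⁴ = 3.249×10¹⁴ m³/s².
r = 6412 km = 6.412×10⁶ m.
Kepler's third law: T = 2π√(r³/μ) = 2π√((6.412×10⁶)³ / 3.249×10¹⁴).
r³/μ = 8.114×10⁵ s², so T = 2π × 9.008×10² = 5.660×10³ s.
Converting: 5.660×10³ s ÷ 60.00 = 94.33 min.

T ≈ 94.3 min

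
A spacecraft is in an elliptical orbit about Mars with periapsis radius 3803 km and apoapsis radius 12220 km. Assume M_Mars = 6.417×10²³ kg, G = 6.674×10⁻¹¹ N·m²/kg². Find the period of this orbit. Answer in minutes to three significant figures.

μ = GM = 6.674×10⁻¹¹ × 6.417×10²³ = 4.283×10¹³ m³/s².
Semi-major axis a = (r_p + r_a)/2 = (3803.0 + 12220)/2 = 8011.5 km = 8.012×10⁶ m.
By Kepler's third law T = 2π√(a³/μ) = 2π × 3.465×10³ = 2.177×10⁴ s.
= 362.9 minutes.

T ≈ 363 minutes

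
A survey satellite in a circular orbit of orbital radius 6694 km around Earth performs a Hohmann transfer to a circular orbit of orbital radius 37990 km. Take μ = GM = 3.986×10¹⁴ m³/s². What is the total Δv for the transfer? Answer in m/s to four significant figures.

r₁ = 6694 km = 6.694×10⁶ m.
r₂ = 37990 km = 3.799×10⁷ m.
Transfer ellipse a_t = (r₁ + r₂)/2 = 2.234×10⁷ m.
At r₁: circular v_c1 = √(μ/r₁) = 7717 m/s; transfer-perigee v_p = √[μ(2/r₁ − 1/a_t)] = 10060 m/s.
Δv₁ = v_p − v_c1 = 2346 m/s.
At r₂: circular v_c2 = √(μ/r₂) = 3239 m/s; transfer-apogee v_a = √[μ(2/r₂ − 1/a_t)] = 1773 m/s.
Δv₂ = v_c2 − v_a = 1466 m/s.
Total Δv = Δv₁ + Δv₂ = 3812 m/s.

Δv_total ≈ 3812 m/s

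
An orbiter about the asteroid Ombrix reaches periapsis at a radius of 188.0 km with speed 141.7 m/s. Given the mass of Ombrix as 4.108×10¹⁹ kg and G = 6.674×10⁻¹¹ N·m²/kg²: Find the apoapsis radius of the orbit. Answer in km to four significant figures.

apoapsis radius ≈ 415.4 km

μ = GM = 6.674×10⁻¹¹ × 4.108×10¹⁹ = 2.742×10⁹ m³/s².
r_p = 1.880×10⁵ m.
Specific energy ε = v²/2 − μ/r = -4.544×10³ J/kg, so a = −μ/(2ε) = 3.017×10⁵ m.
The apsides satisfy r_p + r_a = 2a, so the apoapsis radius is 2a − r_p = 4.154×10⁵ m = 415.37 km.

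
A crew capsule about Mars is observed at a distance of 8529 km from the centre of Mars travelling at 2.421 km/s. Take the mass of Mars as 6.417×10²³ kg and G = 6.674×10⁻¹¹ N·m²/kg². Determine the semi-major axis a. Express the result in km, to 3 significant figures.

μ = GM = 6.674×10⁻¹¹ × 6.417×10²³ = 4.283×10¹³ m³/s².
r = 8.529×10⁶ m.
Vis-viva rearranged: 1/a = 2/r − v²/μ = 2.345×10⁻⁷ − 1.369×10⁻⁷ = 9.764×10⁻⁸ m⁻¹.
a = 1.024×10⁷ m = 10242 km.

a ≈ 10200 km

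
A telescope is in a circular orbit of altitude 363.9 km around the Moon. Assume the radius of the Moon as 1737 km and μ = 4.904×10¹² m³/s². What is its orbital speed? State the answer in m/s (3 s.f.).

r = 1737 + 363.9 = 2100.9 km = 2.1009×10⁶ m.
For a circular orbit v = √(μ/r) = √(4.904×10¹² / 2.101×10⁶) = √(2.334×10⁶) = 1528 m/s.

v ≈ 1530 m/s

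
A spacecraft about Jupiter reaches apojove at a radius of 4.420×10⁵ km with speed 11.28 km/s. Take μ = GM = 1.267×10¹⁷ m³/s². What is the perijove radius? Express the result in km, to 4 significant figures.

r_a = 4.420×10⁸ m.
Specific energy ε = v²/2 − μ/r = -2.230×10⁸ J/kg, so a = −μ/(2ε) = 2.840×10⁸ m.
The apsides satisfy r_p + r_a = 2a, so the perijove radius is 2a − r_a = 1.261×10⁸ m = 1.2608×10⁵ km.

perijove radius ≈ 1.261×10⁵ km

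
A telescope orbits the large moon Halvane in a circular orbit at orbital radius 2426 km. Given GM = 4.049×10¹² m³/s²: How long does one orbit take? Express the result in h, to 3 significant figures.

T ≈ 3.28 h

r = 2426 km = 2.426×10⁶ m.
Kepler's third law: T = 2π√(r³/μ) = 2π√((2.426×10⁶)³ / 4.049×10¹²).
r³/μ = 3.526×10⁶ s², so T = 2π × 1.878×10³ = 1.180×10⁴ s.
Converting: 1.180×10⁴ s ÷ 3600 = 3.277 h.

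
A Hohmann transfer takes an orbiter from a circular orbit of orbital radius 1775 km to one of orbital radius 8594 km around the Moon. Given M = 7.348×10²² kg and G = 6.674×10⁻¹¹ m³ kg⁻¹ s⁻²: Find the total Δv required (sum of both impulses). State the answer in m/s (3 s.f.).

Δv_total ≈ 791 m/s

μ = GM = 6.674×10⁻¹¹ × 7.348×10²² = 4.904×10¹² m³/s².
r₁ = 1775 km = 1.775×10⁶ m.
r₂ = 8594 km = 8.594×10⁶ m.
Transfer ellipse a_t = (r₁ + r₂)/2 = 5.184×10⁶ m.
At r₁: circular v_c1 = √(μ/r₁) = 1662 m/s; transfer-perilune v_p = √[μ(2/r₁ − 1/a_t)] = 2140 m/s.
Δv₁ = v_p − v_c1 = 477.9 m/s.
At r₂: circular v_c2 = √(μ/r₂) = 755.4 m/s; transfer-apolune v_a = √[μ(2/r₂ − 1/a_t)] = 442.0 m/s.
Δv₂ = v_c2 − v_a = 313.4 m/s.
Total Δv = Δv₁ + Δv₂ = 791.3 m/s.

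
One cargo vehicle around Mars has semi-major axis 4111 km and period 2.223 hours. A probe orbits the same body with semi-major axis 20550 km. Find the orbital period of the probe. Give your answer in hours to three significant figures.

T₂ ≈ 24.8 hours

Kepler's third law: T² ∝ a³, so T₂ = T₁ (a₂/a₁)^(3/2).
a₂/a₁ = 4.999, (a₂/a₁)^(3/2) = 11.18.
T₂ = 2.223 × 11.18 = 24.84 hours.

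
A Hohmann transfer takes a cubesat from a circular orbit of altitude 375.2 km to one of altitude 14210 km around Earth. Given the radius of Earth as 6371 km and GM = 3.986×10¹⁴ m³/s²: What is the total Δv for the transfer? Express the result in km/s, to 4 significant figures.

r₁ = 6371 + 375.2 = 6746.2 km = 6.7462×10⁶ m.
r₂ = 6371 + 14210 = 20581 km = 2.0581×10⁷ m.
Transfer ellipse a_t = (r₁ + r₂)/2 = 1.366×10⁷ m.
At r₁: circular v_c1 = √(μ/r₁) = 7687 m/s; transfer-perigee v_p = √[μ(2/r₁ − 1/a_t)] = 9434 m/s.
Δv₁ = v_p − v_c1 = 1747 m/s.
At r₂: circular v_c2 = √(μ/r₂) = 4401 m/s; transfer-apogee v_a = √[μ(2/r₂ − 1/a_t)] = 3092 m/s.
Δv₂ = v_c2 − v_a = 1309 m/s.
Total Δv = Δv₁ + Δv₂ = 3056 m/s = 3.056 km/s.

Δv_total ≈ 3.056 km/s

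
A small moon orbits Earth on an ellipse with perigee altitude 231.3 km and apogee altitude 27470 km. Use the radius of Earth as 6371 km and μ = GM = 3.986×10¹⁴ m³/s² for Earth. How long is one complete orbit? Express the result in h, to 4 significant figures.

T ≈ 7.949 h

r_p = 6371 + 231.3 = 6602.3 km = 6.6023×10⁶ m.
r_a = 6371 + 27470 = 33841 km = 3.3841×10⁷ m.
Semi-major axis a = (r_p + r_a)/2 = (6602.3 + 33841)/2 = 20222 km = 2.022×10⁷ m.
By Kepler's third law T = 2π√(a³/μ) = 2π × 4.555×10³ = 2.862×10⁴ s.
= 7.949 h.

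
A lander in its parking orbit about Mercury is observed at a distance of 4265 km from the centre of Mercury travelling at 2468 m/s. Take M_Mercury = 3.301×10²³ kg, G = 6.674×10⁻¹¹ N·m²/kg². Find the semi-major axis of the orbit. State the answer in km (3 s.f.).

μ = GM = 6.674×10⁻¹¹ × 3.301×10²³ = 2.203×10¹³ m³/s².
r = 4.265×10⁶ m.
Specific orbital energy ε = v²/2 − μ/r = (2468)²/2 − 2.203×10¹³/4.265×10⁶ = -2.120×10⁶ J/kg.
Since ε = −μ/(2a), a = −μ/(2ε) = 5.196×10⁶ m = 5196.0 km.

a ≈ 5200 km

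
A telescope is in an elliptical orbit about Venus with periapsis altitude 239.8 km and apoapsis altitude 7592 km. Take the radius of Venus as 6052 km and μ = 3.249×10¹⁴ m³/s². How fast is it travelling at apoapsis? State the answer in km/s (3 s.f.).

r_p = 6052 + 239.8 = 6291.8 km = 6.2918×10⁶ m.
r_a = 6052 + 7592 = 13644 km = 1.3644×10⁷ m.
Semi-major axis a = (r_p + r_a)/2 = 9967.9 km = 9.968×10⁶ m.
Vis-viva: v² = μ(2/r − 1/a) = 3.249×10¹⁴ × (1.466×10⁻⁷ − 1.003×10⁻⁷) = 1.503×10⁷ m²/s².
v = 3877 m/s = 3.877 km/s.

v ≈ 3.88 km/s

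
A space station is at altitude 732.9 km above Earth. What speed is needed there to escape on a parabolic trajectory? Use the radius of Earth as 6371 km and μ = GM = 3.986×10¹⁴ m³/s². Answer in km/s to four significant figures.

v_esc ≈ 10.59 km/s

r = 6371 + 732.9 = 7103.9 km = 7.1039×10⁶ m.
Escape speed v_esc = √(2μ/r) = √(2 × 3.986×10¹⁴ / 7.104×10⁶) = √(1.122×10⁸) = 10590 m/s.
= 10.59 km/s.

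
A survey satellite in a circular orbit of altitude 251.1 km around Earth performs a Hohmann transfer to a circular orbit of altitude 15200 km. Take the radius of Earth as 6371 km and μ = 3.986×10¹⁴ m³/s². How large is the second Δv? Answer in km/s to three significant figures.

Δv ≈ 1.35 km/s

r₁ = 6371 + 251.1 = 6622.1 km = 6.6221×10⁶ m.
r₂ = 6371 + 15200 = 21571 km = 2.1571×10⁷ m.
Transfer ellipse a_t = (r₁ + r₂)/2 = 1.410×10⁷ m.
At r₁: circular v_c1 = √(μ/r₁) = 7758 m/s; transfer-perigee v_p = √[μ(2/r₁ − 1/a_t)] = 9597 m/s.
At r₂: circular v_c2 = √(μ/r₂) = 4299 m/s; transfer-apogee v_a = √[μ(2/r₂ − 1/a_t)] = 2946 m/s.
Δv₂ = v_c2 − v_a = 1352 m/s.
= 1.352 km/s.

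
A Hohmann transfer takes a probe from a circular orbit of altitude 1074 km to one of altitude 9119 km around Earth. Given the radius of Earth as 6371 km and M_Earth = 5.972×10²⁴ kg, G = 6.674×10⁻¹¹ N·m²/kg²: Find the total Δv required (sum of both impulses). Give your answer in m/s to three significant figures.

μ = GM = 6.674×10⁻¹¹ × 5.972×10²⁴ = 3.986×10¹⁴ m³/s².
r₁ = 6371 + 1074 = 7445.0 km = 7.4450×10⁶ m.
r₂ = 6371 + 9119 = 15490 km = 1.5490×10⁷ m.
Transfer ellipse a_t = (r₁ + r₂)/2 = 1.147×10⁷ m.
At r₁: circular v_c1 = √(μ/r₁) = 7317 m/s; transfer-perigee v_p = √[μ(2/r₁ − 1/a_t)] = 8504 m/s.
Δv₁ = v_p − v_c1 = 1187 m/s.
At r₂: circular v_c2 = √(μ/r₂) = 5073 m/s; transfer-apogee v_a = √[μ(2/r₂ − 1/a_t)] = 4087 m/s.
Δv₂ = v_c2 − v_a = 985.4 m/s.
Total Δv = Δv₁ + Δv₂ = 2172 m/s.

Δv_total ≈ 2170 m/s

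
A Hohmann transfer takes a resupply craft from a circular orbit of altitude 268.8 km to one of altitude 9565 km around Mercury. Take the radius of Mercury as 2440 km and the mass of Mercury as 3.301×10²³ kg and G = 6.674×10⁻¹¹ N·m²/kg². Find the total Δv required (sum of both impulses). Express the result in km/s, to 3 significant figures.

Δv_total ≈ 1.32 km/s

μ = GM = 6.674×10⁻¹¹ × 3.301×10²³ = 2.203×10¹³ m³/s².
r₁ = 2440 + 268.8 = 2708.8 km = 2.7088×10⁶ m.
r₂ = 2440 + 9565 = 12005 km = 1.2005×10⁷ m.
Transfer ellipse a_t = (r₁ + r₂)/2 = 7.357×10⁶ m.
At r₁: circular v_c1 = √(μ/r₁) = 2852 m/s; transfer-periherm v_p = √[μ(2/r₁ − 1/a_t)] = 3643 m/s.
Δv₁ = v_p − v_c1 = 791.2 m/s.
At r₂: circular v_c2 = √(μ/r₂) = 1355 m/s; transfer-apoherm v_a = √[μ(2/r₂ − 1/a_t)] = 822.0 m/s.
Δv₂ = v_c2 − v_a = 532.7 m/s.
Total Δv = Δv₁ + Δv₂ = 1324 m/s = 1.324 km/s.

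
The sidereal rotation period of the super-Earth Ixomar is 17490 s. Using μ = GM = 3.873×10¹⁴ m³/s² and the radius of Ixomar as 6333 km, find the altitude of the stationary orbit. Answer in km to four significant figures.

h_sync ≈ 8091 km

A synchronous orbit has period T, so by Kepler's third law a = (μT²/4π²)^(1/3).
μT²/4π² = 3.873×10¹⁴ × (1.749×10⁴)² / 39.48 = 3.001×10²¹ m³.
a = 1.442×10⁷ m = 14424 km.
Altitude h = a − R = 14424 − 6333 = 8091.1 km.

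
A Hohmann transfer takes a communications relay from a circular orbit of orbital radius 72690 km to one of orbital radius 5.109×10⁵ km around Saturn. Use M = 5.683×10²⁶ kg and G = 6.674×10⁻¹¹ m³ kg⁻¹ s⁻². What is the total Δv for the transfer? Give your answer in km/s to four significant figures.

Δv_total ≈ 11.70 km/s

μ = GM = 6.674×10⁻¹¹ × 5.683×10²⁶ = 3.793×10¹⁶ m³/s².
r₁ = 72690 km = 7.269×10⁷ m.
r₂ = 5.109×10⁵ km = 5.109×10⁸ m.
Transfer ellipse a_t = (r₁ + r₂)/2 = 2.918×10⁸ m.
At r₁: circular v_c1 = √(μ/r₁) = 22840 m/s; transfer-perikrone v_p = √[μ(2/r₁ − 1/a_t)] = 30230 m/s.
Δv₁ = v_p − v_c1 = 7383 m/s.
At r₂: circular v_c2 = √(μ/r₂) = 8616 m/s; transfer-apokrone v_a = √[μ(2/r₂ − 1/a_t)] = 4300 m/s.
Δv₂ = v_c2 − v_a = 4316 m/s.
Total Δv = Δv₁ + Δv₂ = 11700 m/s = 11.70 km/s.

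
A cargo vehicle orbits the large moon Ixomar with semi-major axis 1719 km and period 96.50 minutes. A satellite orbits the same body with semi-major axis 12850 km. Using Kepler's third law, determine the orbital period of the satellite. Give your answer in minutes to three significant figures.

Kepler's third law: T² ∝ a³, so T₂ = T₁ (a₂/a₁)^(3/2).
a₂/a₁ = 7.475, (a₂/a₁)^(3/2) = 20.44.
T₂ = 96.50 × 20.44 = 1972 minutes.

T₂ ≈ 1970 minutes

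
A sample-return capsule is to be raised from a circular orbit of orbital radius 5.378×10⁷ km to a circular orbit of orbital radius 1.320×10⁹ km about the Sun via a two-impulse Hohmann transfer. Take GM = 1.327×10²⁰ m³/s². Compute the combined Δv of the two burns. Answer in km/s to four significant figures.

r₁ = 5.378×10⁷ km = 5.378×10¹⁰ m.
r₂ = 1.320×10⁹ km = 1.320×10¹² m.
Transfer ellipse a_t = (r₁ + r₂)/2 = 6.869×10¹¹ m.
At r₁: circular v_c1 = √(μ/r₁) = 49670 m/s; transfer-perihelion v_p = √[μ(2/r₁ − 1/a_t)] = 68860 m/s.
Δv₁ = v_p − v_c1 = 19190 m/s.
At r₂: circular v_c2 = √(μ/r₂) = 10030 m/s; transfer-aphelion v_a = √[μ(2/r₂ − 1/a_t)] = 2806 m/s.
Δv₂ = v_c2 − v_a = 7221 m/s.
Total Δv = Δv₁ + Δv₂ = 26410 m/s = 26.41 km/s.

Δv_total ≈ 26.41 km/s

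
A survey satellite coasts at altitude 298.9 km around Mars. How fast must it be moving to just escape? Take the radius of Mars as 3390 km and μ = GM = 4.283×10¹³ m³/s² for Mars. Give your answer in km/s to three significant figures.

v_esc ≈ 4.82 km/s

r = 3390 + 298.9 = 3688.9 km = 3.6889×10⁶ m.
Escape speed v_esc = √(2μ/r) = √(2 × 4.283×10¹³ / 3.689×10⁶) = √(2.322×10⁷) = 4819 m/s.
= 4.819 km/s.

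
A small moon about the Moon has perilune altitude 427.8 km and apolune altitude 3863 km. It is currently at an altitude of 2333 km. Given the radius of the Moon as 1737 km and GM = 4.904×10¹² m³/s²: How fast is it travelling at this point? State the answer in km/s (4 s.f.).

v ≈ 1.071 km/s

r_p = 1737 + 427.8 = 2164.8 km = 2.1648×10⁶ m.
r_a = 1737 + 3863 = 5600.0 km = 5.6000×10⁶ m.
r = 1737 + 2333 = 4070.0 km = 4.070×10⁶ m.
Semi-major axis a = (r_p + r_a)/2 = 3882.4 km = 3.882×10⁶ m.
Vis-viva: v² = μ(2/r − 1/a) = 4.904×10¹² × (4.914×10⁻⁷ − 2.576×10⁻⁷) = 1.147×10⁶ m²/s².
v = 1071 m/s = 1.071 km/s.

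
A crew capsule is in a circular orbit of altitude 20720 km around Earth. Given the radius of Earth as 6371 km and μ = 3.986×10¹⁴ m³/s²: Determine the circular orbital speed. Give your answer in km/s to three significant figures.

r = 6371 + 20720 = 27091 km = 2.7091×10⁷ m.
For a circular orbit v = √(μ/r) = √(3.986×10¹⁴ / 2.709×10⁷) = √(1.471×10⁷) = 3836 m/s.
That is 3.836 km/s.

v ≈ 3.84 km/s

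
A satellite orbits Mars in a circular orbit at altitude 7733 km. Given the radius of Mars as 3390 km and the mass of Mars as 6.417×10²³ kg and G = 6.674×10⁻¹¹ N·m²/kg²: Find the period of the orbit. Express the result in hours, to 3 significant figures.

T ≈ 9.89 hours

μ = GM = 6.674×10⁻¹¹ × 6.417×10²³ = 4.283×10¹³ m³/s².
r = 3390 + 7733 = 11123 km = 1.1123×10⁷ m.
Kepler's third law: T = 2π√(r³/μ) = 2π√((1.112×10⁷)³ / 4.283×10¹³).
r³/μ = 3.213×10⁷ s², so T = 2π × 5.669×10³ = 3.562×10⁴ s.
Converting: 3.562×10⁴ s ÷ 3600 = 9.894 hours.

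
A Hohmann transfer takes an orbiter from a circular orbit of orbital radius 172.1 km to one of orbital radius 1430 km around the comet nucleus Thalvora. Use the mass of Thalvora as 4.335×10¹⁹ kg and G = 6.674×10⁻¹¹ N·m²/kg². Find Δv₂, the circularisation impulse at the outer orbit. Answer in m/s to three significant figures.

Δv ≈ 24.1 m/s

μ = GM = 6.674×10⁻¹¹ × 4.335×10¹⁹ = 2.893×10⁹ m³/s².
r₁ = 172.1 km = 1.721×10⁵ m.
r₂ = 1430 km = 1.430×10⁶ m.
Transfer ellipse a_t = (r₁ + r₂)/2 = 8.010×10⁵ m.
At r₁: circular v_c1 = √(μ/r₁) = 129.7 m/s; transfer-periapsis v_p = √[μ(2/r₁ − 1/a_t)] = 173.2 m/s.
At r₂: circular v_c2 = √(μ/r₂) = 44.98 m/s; transfer-apoapsis v_a = √[μ(2/r₂ − 1/a_t)] = 20.85 m/s.
Δv₂ = v_c2 − v_a = 24.13 m/s.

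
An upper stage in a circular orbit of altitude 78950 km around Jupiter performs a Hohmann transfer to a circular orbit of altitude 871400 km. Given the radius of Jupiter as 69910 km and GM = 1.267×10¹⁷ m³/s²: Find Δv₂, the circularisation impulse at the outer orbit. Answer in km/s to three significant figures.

r₁ = 69910 + 78950 = 148860 km = 1.4886×10⁸ m.
r₂ = 69910 + 871400 = 941310 km = 9.4131×10⁸ m.
Transfer ellipse a_t = (r₁ + r₂)/2 = 5.451×10⁸ m.
At r₁: circular v_c1 = √(μ/r₁) = 29170 m/s; transfer-perijove v_p = √[μ(2/r₁ − 1/a_t)] = 38340 m/s.
At r₂: circular v_c2 = √(μ/r₂) = 11600 m/s; transfer-apojove v_a = √[μ(2/r₂ − 1/a_t)] = 6063 m/s.
Δv₂ = v_c2 − v_a = 5539 m/s.
= 5.539 km/s.

Δv ≈ 5.54 km/s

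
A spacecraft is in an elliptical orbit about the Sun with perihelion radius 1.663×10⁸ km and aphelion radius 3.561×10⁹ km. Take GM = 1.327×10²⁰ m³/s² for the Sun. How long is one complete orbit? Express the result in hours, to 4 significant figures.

Semi-major axis a = (r_p + r_a)/2 = (1.6630×10⁸ + 3.5610×10⁹)/2 = 1.8636×10⁹ km = 1.864×10¹² m.
By Kepler's third law T = 2π√(a³/μ) = 2π × 2.209×10⁸ = 1.388×10⁹ s.
= 3.855×10⁵ hours.

T ≈ 385500 hours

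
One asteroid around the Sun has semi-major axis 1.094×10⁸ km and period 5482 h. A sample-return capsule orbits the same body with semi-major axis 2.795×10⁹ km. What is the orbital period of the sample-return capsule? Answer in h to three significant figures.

Kepler's third law: T² ∝ a³, so T₂ = T₁ (a₂/a₁)^(3/2).
a₂/a₁ = 25.55, (a₂/a₁)^(3/2) = 129.1.
T₂ = 5482 × 129.1 = 7.079×10⁵ h.

T₂ ≈ 7.08×10⁵ h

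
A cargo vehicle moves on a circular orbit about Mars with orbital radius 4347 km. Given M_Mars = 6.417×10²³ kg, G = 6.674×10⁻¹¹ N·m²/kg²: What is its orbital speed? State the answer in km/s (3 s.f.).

μ = GM = 6.674×10⁻¹¹ × 6.417×10²³ = 4.283×10¹³ m³/s².
r = 4347 km = 4.347×10⁶ m.
For a circular orbit v = √(μ/r) = √(4.283×10¹³ / 4.347×10⁶) = √(9.852×10⁶) = 3139 m/s.
That is 3.139 km/s.

v ≈ 3.14 km/s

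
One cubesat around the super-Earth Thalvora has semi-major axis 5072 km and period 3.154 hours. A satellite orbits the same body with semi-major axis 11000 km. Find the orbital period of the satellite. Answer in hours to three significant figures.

T₂ ≈ 10.1 hours

Kepler's third law: T² ∝ a³, so T₂ = T₁ (a₂/a₁)^(3/2).
a₂/a₁ = 2.169, (a₂/a₁)^(3/2) = 3.194.
T₂ = 3.154 × 3.194 = 10.07 hours.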